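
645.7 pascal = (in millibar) 645.7 pascal = 645.7 Pa. 1 millibar = 100 Pa, so 645.7 Pa = 645.7 / 100 = 6.457 millibar. Final answer: 6.457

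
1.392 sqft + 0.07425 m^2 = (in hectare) 1 sqft = 0.09290304 m^2, so 1.392 sqft = 1.392 * 0.09290304 = 0.12932103 m^2. 0.07425 m^2 is already in m^2. Sum: 0.12932103 + 0.07425 = 0.20357103 m^2. 1 hectare = 10000 m^2, so 0.20357103 m^2 = 0.20357103 / 10000 = 2.0357103e-05 hectare ≈ 2.036e-05 hectare (4 s.f.). Final answer: 2.036e-05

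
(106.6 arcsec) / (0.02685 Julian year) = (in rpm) 1 arcsec = 4.8481368e-06 rad, so 106.6 arcsec = 106.6 * 4.8481368e-06 = 0.00051681138 rad. 1 Julian year = 31557600 s, so 0.02685 Julian year = 0.02685 * 31557600 = 847321.56 s. Combine: 0.00051681138 rad / 847321.56 s = 6.0993536e-10 rad/s. 1 rpm = 0.10471976 rad/s, so 6.0993536e-10 rad/s = 6.0993536e-10 / 0.10471976 = 5.8244537e-09 rpm ≈ 5.824e-09 rpm (4 s.f.). Final answer: 5.824e-09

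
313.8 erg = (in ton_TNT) 1 erg = 1e-07 J, so 313.8 erg = 313.8 * 1e-07 = 3.138e-05 J. 1 ton_TNT = 4.184e+09 J, so 3.138e-05 J = 3.138e-05 / 4.184e+09 = 7.5e-15 ton_TNT. Final answer: 7.5e-15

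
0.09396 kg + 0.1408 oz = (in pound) 0.2159. Check: 0.09396 kg is already in kg. 1 oz = 0.028349523 kg, so 0.1408 oz = 0.1408 * 0.028349523 = 0.0039916129 kg. Sum: 0.09396 + 0.0039916129 = 0.097951613 kg. 1 pound = 0.45359237 kg, so 0.097951613 kg = 0.097951613 / 0.45359237 = 0.21594634 pound ≈ 0.2159 pound (4 s.f.).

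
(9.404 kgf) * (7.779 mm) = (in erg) 1 kgf = 9.80665 N, so 9.404 kgf = 9.404 * 9.80665 = 92.221737 N. 1 mm = 0.001 m, so 7.779 mm = 7.779 * 0.001 = 0.007779 m. Combine: 92.221737 N * 0.007779 m = 0.71739289 J. 1 erg = 1e-07 J, so 0.71739289 J = 0.71739289 / 1e-07 = 7173928.9 erg ≈ 7.174e+06 erg (4 s.f.). Final answer: 7.174e+06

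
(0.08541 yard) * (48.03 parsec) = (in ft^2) 1 yard = 0.9144 m, so 0.08541 yard = 0.08541 * 0.9144 = 0.078098904 m. 1 parsec = 3.0856776e+16 m, so 48.03 parsec = 48.03 * 3.0856776e+16 = 1.4820509e+18 m. Combine: 0.078098904 m * 1.4820509e+18 m = 1.1574655e+17 m^2. 1 ft^2 = 0.09290304 m^2, so 1.1574655e+17 m^2 = 1.1574655e+17 / 0.09290304 = 1.2458855e+18 ft^2 ≈ 1.246e+18 ft^2 (4 s.f.). Final answer: 1.246e+18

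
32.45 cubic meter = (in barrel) 204.1. Check: 32.45 cubic meter = 32.45 m^3. 1 barrel = 0.15898729 m^3, so 32.45 m^3 = 32.45 / 0.15898729 = 204.10436 barrel ≈ 204.1 barrel (4 s.f.).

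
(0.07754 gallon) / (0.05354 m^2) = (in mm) 1 gallon = 0.0037854118 m^3, so 0.07754 gallon = 0.07754 * 0.0037854118 = 0.00029352083 m^3. 0.05354 m^2 is already in m^2. Combine: 0.00029352083 m^3 / 0.05354 m^2 = 0.0054822718 m. 1 mm = 0.001 m, so 0.0054822718 m = 0.0054822718 / 0.001 = 5.4822718 mm ≈ 5.482 mm (4 s.f.). Final answer: 5.482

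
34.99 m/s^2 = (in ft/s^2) 114.8. Check: 1 ft/s^2 = 0.3048 m/s^2, so 34.99 m/s^2 = 34.99 / 0.3048 = 114.79659 ft/s^2 ≈ 114.8 ft/s^2 (4 s.f.).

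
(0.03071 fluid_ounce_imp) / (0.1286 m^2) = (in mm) 0.006785. Check: 1 fluid_ounce_imp = 2.8413063e-05 m^3, so 0.03071 fluid_ounce_imp = 0.03071 * 2.8413063e-05 = 8.7256515e-07 m^3. 0.1286 m^2 is already in m^2. Combine: 8.7256515e-07 m^3 / 0.1286 m^2 = 6.78511e-06 m. 1 mm = 0.001 m, so 6.78511e-06 m = 6.78511e-06 / 0.001 = 0.00678511 mm ≈ 0.006785 mm (4 s.f.).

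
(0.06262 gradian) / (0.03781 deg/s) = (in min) 0.02484. Check: 1 gradian = 0.015707963 rad, so 0.06262 gradian = 0.06262 * 0.015707963 = 0.00098363266 rad. 1 deg/s = 0.017453293 rad/s, so 0.03781 deg/s = 0.03781 * 0.017453293 = 0.00065990899 rad/s. Combine: 0.00098363266 rad / 0.00065990899 rad/s = 1.4905581 s. 1 min = 60 s, so 1.4905581 s = 1.4905581 / 60 = 0.024842634 min ≈ 0.02484 min (4 s.f.).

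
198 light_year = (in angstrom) 1 light_year = 9.4607305e+15 m, so 198 light_year = 198 * 9.4607305e+15 = 1.8732246e+18 m. 1 angstrom = 1e-10 m, so 1.8732246e+18 m = 1.8732246e+18 / 1e-10 = 1.8732246e+28 angstrom ≈ 1.873e+28 angstrom (4 s.f.). Final answer: 1.873e+28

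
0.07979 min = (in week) 7.916e-06. Check: 1 min = 60 s, so 0.07979 min = 0.07979 * 60 = 4.7874 s. 1 week = 604800 s, so 4.7874 s = 4.7874 / 604800 = 7.9156746e-06 week ≈ 7.916e-06 week (4 s.f.).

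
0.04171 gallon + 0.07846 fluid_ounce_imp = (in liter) 0.1601. Check: 1 gallon = 0.0037854118 m^3, so 0.04171 gallon = 0.04171 * 0.0037854118 = 0.00015788953 m^3. 1 fluid_ounce_imp = 2.8413063e-05 m^3, so 0.07846 fluid_ounce_imp = 0.07846 * 2.8413063e-05 = 2.2292889e-06 m^3. Sum: 0.00015788953 + 2.2292889e-06 = 0.00016011881 m^3. 1 liter = 0.001 m^3, so 0.00016011881 m^3 = 0.00016011881 / 0.001 = 0.16011881 liter ≈ 0.1601 liter (4 s.f.).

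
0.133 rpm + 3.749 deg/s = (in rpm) 1 rpm = 0.10471976 rad/s, so 0.133 rpm = 0.133 * 0.10471976 = 0.013927727 rad/s. 1 deg/s = 0.017453293 rad/s, so 3.749 deg/s = 3.749 * 0.017453293 = 0.065432394 rad/s. Sum: 0.013927727 + 0.065432394 = 0.079360121 rad/s. 1 rpm = 0.10471976 rad/s, so 0.079360121 rad/s = 0.079360121 / 0.10471976 = 0.75783333 rpm ≈ 0.7578 rpm (4 s.f.). Final answer: 0.7578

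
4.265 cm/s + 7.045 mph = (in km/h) 1 cm/s = 0.01 m/s, so 4.265 cm/s = 4.265 * 0.01 = 0.04265 m/s. 1 mph = 0.44704 m/s, so 7.045 mph = 7.045 * 0.44704 = 3.1493968 m/s. Sum: 0.04265 + 3.1493968 = 3.1920468 m/s. 1 km/h = 0.27777778 m/s, so 3.1920468 m/s = 3.1920468 / 0.27777778 = 11.491368 km/h ≈ 11.49 km/h (4 s.f.). Final answer: 11.49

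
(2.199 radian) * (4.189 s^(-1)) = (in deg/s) 2.199 radian = 2.199 rad. 4.189 s^(-1) = 4.189 Hz. Combine: 2.199 rad * 4.189 Hz = 9.211611 rad/s. 1 deg/s = 0.017453293 rad/s, so 9.211611 rad/s = 9.211611 / 0.017453293 = 527.78643 deg/s ≈ 527.8 deg/s (4 s.f.). Final answer: 527.8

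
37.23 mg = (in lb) 1 mg = 1e-06 kg, so 37.23 mg = 37.23 * 1e-06 = 3.723e-05 kg. 1 lb = 0.45359237 kg, so 3.723e-05 kg = 3.723e-05 / 0.45359237 = 8.20781e-05 lb ≈ 8.208e-05 lb (4 s.f.). Final answer: 8.208e-05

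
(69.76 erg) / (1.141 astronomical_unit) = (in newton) 1 erg = 1e-07 J, so 69.76 erg = 69.76 * 1e-07 = 6.976e-06 J. 1 astronomical_unit = 1.4959787e+11 m, so 1.141 astronomical_unit = 1.141 * 1.4959787e+11 = 1.7069117e+11 m. Combine: 6.976e-06 J / 1.7069117e+11 m = 4.0869132e-17 N. 4.0869132e-17 N = 4.0869132e-17 newton ≈ 4.087e-17 newton (4 s.f.). Final answer: 4.087e-17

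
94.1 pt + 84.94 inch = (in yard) 2.396. Check: 1 pt = 0.00035277778 m, so 94.1 pt = 94.1 * 0.00035277778 = 0.033196389 m. 1 inch = 0.0254 m, so 84.94 inch = 84.94 * 0.0254 = 2.157476 m. Sum: 0.033196389 + 2.157476 = 2.1906724 m. 1 yard = 0.9144 m, so 2.1906724 m = 2.1906724 / 0.9144 = 2.3957485 yard ≈ 2.396 yard (4 s.f.).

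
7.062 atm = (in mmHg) 5367. Check: 1 atm = 101325 Pa, so 7.062 atm = 7.062 * 101325 = 715557.15 Pa. 1 mmHg = 133.32237 Pa, so 715557.15 Pa = 715557.15 / 133.32237 = 5367.12 mmHg ≈ 5367 mmHg (4 s.f.).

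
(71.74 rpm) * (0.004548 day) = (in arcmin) 1.015e+07. Check: 1 rpm = 0.10471976 rad/s, so 71.74 rpm = 71.74 * 0.10471976 = 7.5125952 rad/s. 1 day = 86400 s, so 0.004548 day = 0.004548 * 86400 = 392.9472 s. Combine: 7.5125952 rad/s * 392.9472 s = 2952.0533 rad. 1 arcmin = 0.00029088821 rad, so 2952.0533 rad = 2952.0533 / 0.00029088821 = 10148412 arcmin ≈ 1.015e+07 arcmin (4 s.f.).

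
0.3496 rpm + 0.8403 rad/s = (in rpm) 1 rpm = 0.10471976 rad/s, so 0.3496 rpm = 0.3496 * 0.10471976 = 0.036610026 rad/s. 0.8403 rad/s is already in rad/s. Sum: 0.036610026 + 0.8403 = 0.87691003 rad/s. 1 rpm = 0.10471976 rad/s, so 0.87691003 rad/s = 0.87691003 / 0.10471976 = 8.3738739 rpm ≈ 8.374 rpm (4 s.f.). Final answer: 8.374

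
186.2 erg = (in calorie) 4.45e-06. Check: 1 erg = 1e-07 J, so 186.2 erg = 186.2 * 1e-07 = 1.862e-05 J. 1 calorie = 4.184 J, so 1.862e-05 J = 1.862e-05 / 4.184 = 4.4502868e-06 calorie ≈ 4.45e-06 calorie (4 s.f.).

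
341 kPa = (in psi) 1 kPa = 1000 Pa, so 341 kPa = 341 * 1000 = 341000 Pa. 1 psi = 6894.7573 Pa, so 341000 Pa = 341000 / 6894.7573 = 49.457869 psi ≈ 49.46 psi (4 s.f.). Final answer: 49.46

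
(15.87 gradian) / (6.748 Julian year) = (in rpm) 1 gradian = 0.015707963 rad, so 15.87 gradian = 15.87 * 0.015707963 = 0.24928538 rad. 1 Julian year = 31557600 s, so 6.748 Julian year = 6.748 * 31557600 = 2.1295068e+08 s. Combine: 0.24928538 rad / 2.1295068e+08 s = 1.1706249e-09 rad/s. 1 rpm = 0.10471976 rad/s, so 1.1706249e-09 rad/s = 1.1706249e-09 / 0.10471976 = 1.1178644e-08 rpm ≈ 1.118e-08 rpm (4 s.f.). Final answer: 1.118e-08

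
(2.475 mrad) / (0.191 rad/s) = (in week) 1 mrad = 0.001 rad, so 2.475 mrad = 2.475 * 0.001 = 0.002475 rad. 0.191 rad/s is already in rad/s. Combine: 0.002475 rad / 0.191 rad/s = 0.012958115 s. 1 week = 604800 s, so 0.012958115 s = 0.012958115 / 604800 = 2.1425455e-08 week ≈ 2.143e-08 week (4 s.f.). Final answer: 2.143e-08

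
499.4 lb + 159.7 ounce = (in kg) 1 lb = 0.45359237 kg, so 499.4 lb = 499.4 * 0.45359237 = 226.52403 kg. 1 ounce = 0.028349523 kg, so 159.7 ounce = 159.7 * 0.028349523 = 4.5274188 kg. Sum: 226.52403 + 4.5274188 = 231.05145 kg. Result: 231.05145 kg ≈ 231.1 kg (4 s.f.). Final answer: 231.1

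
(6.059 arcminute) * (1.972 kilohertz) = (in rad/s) 1 arcminute = 0.00029088821 rad, so 6.059 arcminute = 6.059 * 0.00029088821 = 0.0017624917 rad. 1 kilohertz = 1000 Hz, so 1.972 kilohertz = 1.972 * 1000 = 1972 Hz. Combine: 0.0017624917 rad * 1972 Hz = 3.4756335 rad/s. Result: 3.4756335 rad/s ≈ 3.476 rad/s (4 s.f.). Final answer: 3.476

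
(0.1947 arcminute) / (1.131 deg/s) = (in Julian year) 1 arcminute = 0.00029088821 rad, so 0.1947 arcminute = 0.1947 * 0.00029088821 = 5.6635934e-05 rad. 1 deg/s = 0.017453293 rad/s, so 1.131 deg/s = 1.131 * 0.017453293 = 0.019739674 rad/s. Combine: 5.6635934e-05 rad / 0.019739674 rad/s = 0.0028691424 s. 1 Julian year = 31557600 s, so 0.0028691424 s = 0.0028691424 / 31557600 = 9.0917635e-11 Julian year ≈ 9.092e-11 Julian year (4 s.f.). Final answer: 9.092e-11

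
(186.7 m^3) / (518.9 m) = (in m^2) 186.7 m^3 is already in m^3. 518.9 m is already in m. Combine: 186.7 m^3 / 518.9 m = 0.35979958 m^2. Result: 0.35979958 m^2 ≈ 0.3598 m^2 (4 s.f.). Final answer: 0.3598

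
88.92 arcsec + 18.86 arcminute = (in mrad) 1 arcsec = 4.8481368e-06 rad, so 88.92 arcsec = 88.92 * 4.8481368e-06 = 0.00043109633 rad. 1 arcminute = 0.00029088821 rad, so 18.86 arcminute = 18.86 * 0.00029088821 = 0.0054861516 rad. Sum: 0.00043109633 + 0.0054861516 = 0.0059172479 rad. 1 mrad = 0.001 rad, so 0.0059172479 rad = 0.0059172479 / 0.001 = 5.9172479 mrad ≈ 5.917 mrad (4 s.f.). Final answer: 5.917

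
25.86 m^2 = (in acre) 1 acre = 4046.8564 m^2, so 25.86 m^2 = 25.86 / 4046.8564 = 0.0063901452 acre ≈ 0.00639 acre (4 s.f.). Final answer: 0.00639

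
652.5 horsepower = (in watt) 4.866e+05. Check: 1 horsepower = 745.69987 W, so 652.5 horsepower = 652.5 * 745.69987 = 486569.17 W. 486569.17 W = 486569.17 watt ≈ 4.866e+05 watt (4 s.f.).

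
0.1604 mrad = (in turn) 2.553e-05. Check: 1 mrad = 0.001 rad, so 0.1604 mrad = 0.1604 * 0.001 = 0.0001604 rad. 1 turn = 6.2831853 rad, so 0.0001604 rad = 0.0001604 / 6.2831853 = 2.5528453e-05 turn ≈ 2.553e-05 turn (4 s.f.).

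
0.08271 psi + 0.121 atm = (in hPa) 1 psi = 6894.7573 Pa, so 0.08271 psi = 0.08271 * 6894.7573 = 570.26538 Pa. 1 atm = 101325 Pa, so 0.121 atm = 0.121 * 101325 = 12260.325 Pa. Sum: 570.26538 + 12260.325 = 12830.59 Pa. 1 hPa = 100 Pa, so 12830.59 Pa = 12830.59 / 100 = 128.3059 hPa ≈ 128.3 hPa (4 s.f.). Final answer: 128.3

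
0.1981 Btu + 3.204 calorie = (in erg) 1 Btu = 1055.0559 J, so 0.1981 Btu = 0.1981 * 1055.0559 = 209.00656 J. 1 calorie = 4.184 J, so 3.204 calorie = 3.204 * 4.184 = 13.405536 J. Sum: 209.00656 + 13.405536 = 222.4121 J. 1 erg = 1e-07 J, so 222.4121 J = 222.4121 / 1e-07 = 2.224121e+09 erg ≈ 2.224e+09 erg (4 s.f.). Final answer: 2.224e+09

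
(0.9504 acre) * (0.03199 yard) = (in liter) 1.125e+05. Check: 1 acre = 4046.8564 m^2, so 0.9504 acre = 0.9504 * 4046.8564 = 3846.1323 m^2. 1 yard = 0.9144 m, so 0.03199 yard = 0.03199 * 0.9144 = 0.029251656 m. Combine: 3846.1323 m^2 * 0.029251656 m = 112.50574 m^3. 1 liter = 0.001 m^3, so 112.50574 m^3 = 112.50574 / 0.001 = 112505.74 liter ≈ 1.125e+05 liter (4 s.f.).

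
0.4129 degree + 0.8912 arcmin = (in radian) 0.007466. Check: 1 degree = 0.017453293 rad, so 0.4129 degree = 0.4129 * 0.017453293 = 0.0072064645 rad. 1 arcmin = 0.00029088821 rad, so 0.8912 arcmin = 0.8912 * 0.00029088821 = 0.00025923957 rad. Sum: 0.0072064645 + 0.00025923957 = 0.0074657041 rad. 0.0074657041 rad = 0.0074657041 radian ≈ 0.007466 radian (4 s.f.).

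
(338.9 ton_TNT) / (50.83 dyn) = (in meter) 2.79e+15. Check: 1 ton_TNT = 4.184e+09 J, so 338.9 ton_TNT = 338.9 * 4.184e+09 = 1.4179576e+12 J. 1 dyn = 1e-05 N, so 50.83 dyn = 50.83 * 1e-05 = 0.0005083 N. Combine: 1.4179576e+12 J / 0.0005083 N = 2.7896077e+15 m. 2.7896077e+15 m = 2.7896077e+15 meter ≈ 2.79e+15 meter (4 s.f.).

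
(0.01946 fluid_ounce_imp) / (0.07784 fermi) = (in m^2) 1 fluid_ounce_imp = 2.8413063e-05 m^3, so 0.01946 fluid_ounce_imp = 0.01946 * 2.8413063e-05 = 5.529182e-07 m^3. 1 fermi = 1e-15 m, so 0.07784 fermi = 0.07784 * 1e-15 = 7.784e-17 m. Combine: 5.529182e-07 m^3 / 7.784e-17 m = 7.1032656e+09 m^2. Result: 7.1032656e+09 m^2 ≈ 7.103e+09 m^2 (4 s.f.). Final answer: 7.103e+09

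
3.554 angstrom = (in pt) 1.007e-06. Check: 1 angstrom = 1e-10 m, so 3.554 angstrom = 3.554 * 1e-10 = 3.554e-10 m. 1 pt = 0.00035277778 m, so 3.554e-10 m = 3.554e-10 / 0.00035277778 = 1.0074331e-06 pt ≈ 1.007e-06 pt (4 s.f.).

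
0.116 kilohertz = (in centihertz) 1 kilohertz = 1000 Hz, so 0.116 kilohertz = 0.116 * 1000 = 116 Hz. 1 centihertz = 0.01 Hz, so 116 Hz = 116 / 0.01 = 11600 centihertz ≈ 1.16e+04 centihertz (4 s.f.). Final answer: 1.16e+04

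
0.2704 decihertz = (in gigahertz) 2.704e-11. Check: 1 decihertz = 0.1 Hz, so 0.2704 decihertz = 0.2704 * 0.1 = 0.02704 Hz. 1 gigahertz = 1e+09 Hz, so 0.02704 Hz = 0.02704 / 1e+09 = 2.704e-11 gigahertz.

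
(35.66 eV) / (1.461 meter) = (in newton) 1 eV = 1.6021766e-19 J, so 35.66 eV = 35.66 * 1.6021766e-19 = 5.7133619e-18 J. 1.461 meter = 1.461 m. Combine: 5.7133619e-18 J / 1.461 m = 3.9105831e-18 N. 3.9105831e-18 N = 3.9105831e-18 newton ≈ 3.911e-18 newton (4 s.f.). Final answer: 3.911e-18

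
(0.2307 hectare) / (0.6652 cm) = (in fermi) 1 hectare = 10000 m^2, so 0.2307 hectare = 0.2307 * 10000 = 2307 m^2. 1 cm = 0.01 m, so 0.6652 cm = 0.6652 * 0.01 = 0.006652 m. Combine: 2307 m^2 / 0.006652 m = 346812.99 m. 1 fermi = 1e-15 m, so 346812.99 m = 346812.99 / 1e-15 = 3.4681299e+20 fermi ≈ 3.468e+20 fermi (4 s.f.). Final answer: 3.468e+20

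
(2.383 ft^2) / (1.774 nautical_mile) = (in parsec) 1 ft^2 = 0.09290304 m^2, so 2.383 ft^2 = 2.383 * 0.09290304 = 0.22138794 m^2. 1 nautical_mile = 1852 m, so 1.774 nautical_mile = 1.774 * 1852 = 3285.448 m. Combine: 0.22138794 m^2 / 3285.448 m = 6.7384401e-05 m. 1 parsec = 3.0856776e+16 m, so 6.7384401e-05 m = 6.7384401e-05 / 3.0856776e+16 = 2.1837797e-21 parsec ≈ 2.184e-21 parsec (4 s.f.). Final answer: 2.184e-21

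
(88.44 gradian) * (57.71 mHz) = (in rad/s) 1 gradian = 0.015707963 rad, so 88.44 gradian = 88.44 * 0.015707963 = 1.3892123 rad. 1 mHz = 0.001 Hz, so 57.71 mHz = 57.71 * 0.001 = 0.05771 Hz. Combine: 1.3892123 rad * 0.05771 Hz = 0.08017144 rad/s. Result: 0.08017144 rad/s ≈ 0.08017 rad/s (4 s.f.). Final answer: 0.08017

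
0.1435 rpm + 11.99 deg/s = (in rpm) 2.142. Check: 1 rpm = 0.10471976 rad/s, so 0.1435 rpm = 0.1435 * 0.10471976 = 0.015027285 rad/s. 1 deg/s = 0.017453293 rad/s, so 11.99 deg/s = 11.99 * 0.017453293 = 0.20926498 rad/s. Sum: 0.015027285 + 0.20926498 = 0.22429226 rad/s. 1 rpm = 0.10471976 rad/s, so 0.22429226 rad/s = 0.22429226 / 0.10471976 = 2.1418333 rpm ≈ 2.142 rpm (4 s.f.).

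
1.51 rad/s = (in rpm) 1 rpm = 0.10471976 rad/s, so 1.51 rad/s = 1.51 / 0.10471976 = 14.419438 rpm ≈ 14.42 rpm (4 s.f.). Final answer: 14.42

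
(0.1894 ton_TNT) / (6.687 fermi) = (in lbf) 1 ton_TNT = 4.184e+09 J, so 0.1894 ton_TNT = 0.1894 * 4.184e+09 = 7.924496e+08 J. 1 fermi = 1e-15 m, so 6.687 fermi = 6.687 * 1e-15 = 6.687e-15 m. Combine: 7.924496e+08 J / 6.687e-15 m = 1.18506e+23 N. 1 lbf = 4.4482216 N, so 1.18506e+23 N = 1.18506e+23 / 4.4482216 = 2.6641208e+22 lbf ≈ 2.664e+22 lbf (4 s.f.). Final answer: 2.664e+22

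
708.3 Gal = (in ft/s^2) 1 Gal = 0.01 m/s^2, so 708.3 Gal = 708.3 * 0.01 = 7.083 m/s^2. 1 ft/s^2 = 0.3048 m/s^2, so 7.083 m/s^2 = 7.083 / 0.3048 = 23.238189 ft/s^2 ≈ 23.24 ft/s^2 (4 s.f.). Final answer: 23.24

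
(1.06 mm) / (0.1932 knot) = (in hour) 2.962e-06. Check: 1 mm = 0.001 m, so 1.06 mm = 1.06 * 0.001 = 0.00106 m. 1 knot = 0.51444444 m/s, so 0.1932 knot = 0.1932 * 0.51444444 = 0.099390667 m/s. Combine: 0.00106 m / 0.099390667 m/s = 0.010664985 s. 1 hour = 3600 s, so 0.010664985 s = 0.010664985 / 3600 = 2.9624959e-06 hour ≈ 2.962e-06 hour (4 s.f.).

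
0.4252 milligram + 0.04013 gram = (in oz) 1 milligram = 1e-06 kg, so 0.4252 milligram = 0.4252 * 1e-06 = 4.252e-07 kg. 1 gram = 0.001 kg, so 0.04013 gram = 0.04013 * 0.001 = 4.013e-05 kg. Sum: 4.252e-07 + 4.013e-05 = 4.05552e-05 kg. 1 oz = 0.028349523 kg, so 4.05552e-05 kg = 4.05552e-05 / 0.028349523 = 0.0014305426 oz ≈ 0.001431 oz (4 s.f.). Final answer: 0.001431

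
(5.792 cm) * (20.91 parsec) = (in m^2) 3.737e+16. Check: 1 cm = 0.01 m, so 5.792 cm = 5.792 * 0.01 = 0.05792 m. 1 parsec = 3.0856776e+16 m, so 20.91 parsec = 20.91 * 3.0856776e+16 = 6.4521518e+17 m. Combine: 0.05792 m * 6.4521518e+17 m = 3.7370863e+16 m^2. Result: 3.7370863e+16 m^2 ≈ 3.737e+16 m^2 (4 s.f.).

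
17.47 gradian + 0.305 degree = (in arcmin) 1 gradian = 0.015707963 rad, so 17.47 gradian = 17.47 * 0.015707963 = 0.27441812 rad. 1 degree = 0.017453293 rad, so 0.305 degree = 0.305 * 0.017453293 = 0.0053232542 rad. Sum: 0.27441812 + 0.0053232542 = 0.27974137 rad. 1 arcmin = 0.00029088821 rad, so 0.27974137 rad = 0.27974137 / 0.00029088821 = 961.68 arcmin ≈ 961.7 arcmin (4 s.f.). Final answer: 961.7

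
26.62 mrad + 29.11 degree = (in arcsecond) 1.103e+05. Check: 1 mrad = 0.001 rad, so 26.62 mrad = 26.62 * 0.001 = 0.02662 rad. 1 degree = 0.017453293 rad, so 29.11 degree = 29.11 * 0.017453293 = 0.50806535 rad. Sum: 0.02662 + 0.50806535 = 0.53468535 rad. 1 arcsecond = 4.8481368e-06 rad, so 0.53468535 rad = 0.53468535 / 4.8481368e-06 = 110286.77 arcsecond ≈ 1.103e+05 arcsecond (4 s.f.).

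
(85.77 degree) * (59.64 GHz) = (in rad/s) 1 degree = 0.017453293 rad, so 85.77 degree = 85.77 * 0.017453293 = 1.4969689 rad. 1 GHz = 1e+09 Hz, so 59.64 GHz = 59.64 * 1e+09 = 5.964e+10 Hz. Combine: 1.4969689 rad * 5.964e+10 Hz = 8.9279225e+10 rad/s. Result: 8.9279225e+10 rad/s ≈ 8.928e+10 rad/s (4 s.f.). Final answer: 8.928e+10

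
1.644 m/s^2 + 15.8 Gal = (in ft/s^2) 1.644 m/s^2 is already in m/s^2. 1 Gal = 0.01 m/s^2, so 15.8 Gal = 15.8 * 0.01 = 0.158 m/s^2. Sum: 1.644 + 0.158 = 1.802 m/s^2. 1 ft/s^2 = 0.3048 m/s^2, so 1.802 m/s^2 = 1.802 / 0.3048 = 5.9120735 ft/s^2 ≈ 5.912 ft/s^2 (4 s.f.). Final answer: 5.912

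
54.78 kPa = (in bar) 0.5478. Check: 1 kPa = 1000 Pa, so 54.78 kPa = 54.78 * 1000 = 54780 Pa. 1 bar = 100000 Pa, so 54780 Pa = 54780 / 100000 = 0.5478 bar.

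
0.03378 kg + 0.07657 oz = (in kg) 0.03595. Check: 0.03378 kg is already in kg. 1 oz = 0.028349523 kg, so 0.07657 oz = 0.07657 * 0.028349523 = 0.002170723 kg. Sum: 0.03378 + 0.002170723 = 0.035950723 kg. Result: 0.035950723 kg ≈ 0.03595 kg (4 s.f.).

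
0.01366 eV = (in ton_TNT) 1 eV = 1.6021766e-19 J, so 0.01366 eV = 0.01366 * 1.6021766e-19 = 2.1885733e-21 J. 1 ton_TNT = 4.184e+09 J, so 2.1885733e-21 J = 2.1885733e-21 / 4.184e+09 = 5.2308157e-31 ton_TNT ≈ 5.231e-31 ton_TNT (4 s.f.). Final answer: 5.231e-31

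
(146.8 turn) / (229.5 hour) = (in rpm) 0.01066. Check: 1 turn = 6.2831853 rad, so 146.8 turn = 146.8 * 6.2831853 = 922.3716 rad. 1 hour = 3600 s, so 229.5 hour = 229.5 * 3600 = 826200 s. Combine: 922.3716 rad / 826200 s = 0.0011164023 rad/s. 1 rpm = 0.10471976 rad/s, so 0.0011164023 rad/s = 0.0011164023 / 0.10471976 = 0.010660857 rpm ≈ 0.01066 rpm (4 s.f.).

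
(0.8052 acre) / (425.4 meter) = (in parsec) 2.482e-16. Check: 1 acre = 4046.8564 m^2, so 0.8052 acre = 0.8052 * 4046.8564 = 3258.5288 m^2. 425.4 meter = 425.4 m. Combine: 3258.5288 m^2 / 425.4 m = 7.6599172 m. 1 parsec = 3.0856776e+16 m, so 7.6599172 m = 7.6599172 / 3.0856776e+16 = 2.4824101e-16 parsec ≈ 2.482e-16 parsec (4 s.f.).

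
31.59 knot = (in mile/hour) 36.35. Check: 1 knot = 0.51444444 m/s, so 31.59 knot = 31.59 * 0.51444444 = 16.2513 m/s. 1 mile/hour = 0.44704 m/s, so 16.2513 m/s = 16.2513 / 0.44704 = 36.353123 mile/hour ≈ 36.35 mile/hour (4 s.f.).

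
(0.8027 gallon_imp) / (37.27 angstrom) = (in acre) 241.9. Check: 1 gallon_imp = 0.00454609 m^3, so 0.8027 gallon_imp = 0.8027 * 0.00454609 = 0.0036491464 m^3. 1 angstrom = 1e-10 m, so 37.27 angstrom = 37.27 * 1e-10 = 3.727e-09 m. Combine: 0.0036491464 m^3 / 3.727e-09 m = 979110.93 m^2. 1 acre = 4046.8564 m^2, so 979110.93 m^2 = 979110.93 / 4046.8564 = 241.94358 acre ≈ 241.9 acre (4 s.f.).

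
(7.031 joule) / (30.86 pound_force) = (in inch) 7.031 joule = 7.031 J. 1 pound_force = 4.4482216 N, so 30.86 pound_force = 30.86 * 4.4482216 = 137.27212 N. Combine: 7.031 J / 137.27212 N = 0.051219432 m. 1 inch = 0.0254 m, so 0.051219432 m = 0.051219432 / 0.0254 = 2.0165131 inch ≈ 2.017 inch (4 s.f.). Final answer: 2.017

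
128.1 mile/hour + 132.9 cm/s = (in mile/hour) 1 mile/hour = 0.44704 m/s, so 128.1 mile/hour = 128.1 * 0.44704 = 57.265824 m/s. 1 cm/s = 0.01 m/s, so 132.9 cm/s = 132.9 * 0.01 = 1.329 m/s. Sum: 57.265824 + 1.329 = 58.594824 m/s. 1 mile/hour = 0.44704 m/s, so 58.594824 m/s = 58.594824 / 0.44704 = 131.07289 mile/hour ≈ 131.1 mile/hour (4 s.f.). Final answer: 131.1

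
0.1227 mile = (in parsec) 6.399e-15. Check: 1 mile = 1609.344 m, so 0.1227 mile = 0.1227 * 1609.344 = 197.46651 m. 1 parsec = 3.0856776e+16 m, so 197.46651 m = 197.46651 / 3.0856776e+16 = 6.3994537e-15 parsec ≈ 6.399e-15 parsec (4 s.f.).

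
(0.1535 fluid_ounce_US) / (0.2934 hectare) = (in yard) 1 fluid_ounce_US = 2.957353e-05 m^3, so 0.1535 fluid_ounce_US = 0.1535 * 2.957353e-05 = 4.5395368e-06 m^3. 1 hectare = 10000 m^2, so 0.2934 hectare = 0.2934 * 10000 = 2934 m^2. Combine: 4.5395368e-06 m^3 / 2934 m^2 = 1.5472177e-09 m. 1 yard = 0.9144 m, so 1.5472177e-09 m = 1.5472177e-09 / 0.9144 = 1.6920579e-09 yard ≈ 1.692e-09 yard (4 s.f.). Final answer: 1.692e-09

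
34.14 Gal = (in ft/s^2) 1 Gal = 0.01 m/s^2, so 34.14 Gal = 34.14 * 0.01 = 0.3414 m/s^2. 1 ft/s^2 = 0.3048 m/s^2, so 0.3414 m/s^2 = 0.3414 / 0.3048 = 1.1200787 ft/s^2 ≈ 1.12 ft/s^2 (4 s.f.). Final answer: 1.12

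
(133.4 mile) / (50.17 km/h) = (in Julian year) 1 mile = 1609.344 m, so 133.4 mile = 133.4 * 1609.344 = 214686.49 m. 1 km/h = 0.27777778 m/s, so 50.17 km/h = 50.17 * 0.27777778 = 13.936111 m/s. Combine: 214686.49 m / 13.936111 m/s = 15405.05 s. 1 Julian year = 31557600 s, so 15405.05 s = 15405.05 / 31557600 = 0.00048815658 Julian year ≈ 0.0004882 Julian year (4 s.f.). Final answer: 0.0004882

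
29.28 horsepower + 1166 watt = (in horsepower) 30.84. Check: 1 horsepower = 745.69987 W, so 29.28 horsepower = 29.28 * 745.69987 = 21834.092 W. 1166 watt = 1166 W. Sum: 21834.092 + 1166 = 23000.092 W. 1 horsepower = 745.69987 W, so 23000.092 W = 23000.092 / 745.69987 = 30.843632 horsepower ≈ 30.84 horsepower (4 s.f.).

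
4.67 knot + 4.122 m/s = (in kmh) 1 knot = 0.51444444 m/s, so 4.67 knot = 4.67 * 0.51444444 = 2.4024556 m/s. 4.122 m/s is already in m/s. Sum: 2.4024556 + 4.122 = 6.5244556 m/s. 1 kmh = 0.27777778 m/s, so 6.5244556 m/s = 6.5244556 / 0.27777778 = 23.48804 kmh ≈ 23.49 kmh (4 s.f.). Final answer: 23.49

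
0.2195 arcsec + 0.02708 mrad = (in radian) 1 arcsec = 4.8481368e-06 rad, so 0.2195 arcsec = 0.2195 * 4.8481368e-06 = 1.064166e-06 rad. 1 mrad = 0.001 rad, so 0.02708 mrad = 0.02708 * 0.001 = 2.708e-05 rad. Sum: 1.064166e-06 + 2.708e-05 = 2.8144166e-05 rad. 2.8144166e-05 rad = 2.8144166e-05 radian ≈ 2.814e-05 radian (4 s.f.). Final answer: 2.814e-05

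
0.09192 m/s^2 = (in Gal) 1 Gal = 0.01 m/s^2, so 0.09192 m/s^2 = 0.09192 / 0.01 = 9.192 Gal. Final answer: 9.192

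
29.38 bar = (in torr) 2.204e+04. Check: 1 bar = 100000 Pa, so 29.38 bar = 29.38 * 100000 = 2938000 Pa. 1 torr = 133.32237 Pa, so 2938000 Pa = 2938000 / 133.32237 = 22036.812 torr ≈ 2.204e+04 torr (4 s.f.).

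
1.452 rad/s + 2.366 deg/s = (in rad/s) 1.452 rad/s is already in rad/s. 1 deg/s = 0.017453293 rad/s, so 2.366 deg/s = 2.366 * 0.017453293 = 0.04129449 rad/s. Sum: 1.452 + 0.04129449 = 1.4932945 rad/s. Result: 1.4932945 rad/s ≈ 1.493 rad/s (4 s.f.). Final answer: 1.493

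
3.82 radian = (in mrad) 3.82 radian = 3.82 rad. 1 mrad = 0.001 rad, so 3.82 rad = 3.82 / 0.001 = 3820 mrad. Final answer: 3820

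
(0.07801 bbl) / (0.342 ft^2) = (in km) 1 bbl = 0.15898729 m^3, so 0.07801 bbl = 0.07801 * 0.15898729 = 0.012402599 m^3. 1 ft^2 = 0.09290304 m^2, so 0.342 ft^2 = 0.342 * 0.09290304 = 0.03177284 m^2. Combine: 0.012402599 m^3 / 0.03177284 m^2 = 0.39035223 m. 1 km = 1000 m, so 0.39035223 m = 0.39035223 / 1000 = 0.00039035223 km ≈ 0.0003904 km (4 s.f.). Final answer: 0.0003904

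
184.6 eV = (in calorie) 7.069e-18. Check: 1 eV = 1.6021766e-19 J, so 184.6 eV = 184.6 * 1.6021766e-19 = 2.9576181e-17 J. 1 calorie = 4.184 J, so 2.9576181e-17 J = 2.9576181e-17 / 4.184 = 7.0688768e-18 calorie ≈ 7.069e-18 calorie (4 s.f.).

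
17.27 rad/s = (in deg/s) 1 deg/s = 0.017453293 rad/s, so 17.27 rad/s = 17.27 / 0.017453293 = 989.49811 deg/s ≈ 989.5 deg/s (4 s.f.). Final answer: 989.5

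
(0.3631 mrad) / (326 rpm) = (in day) 1 mrad = 0.001 rad, so 0.3631 mrad = 0.3631 * 0.001 = 0.0003631 rad. 1 rpm = 0.10471976 rad/s, so 326 rpm = 326 * 0.10471976 = 34.13864 rad/s. Combine: 0.0003631 rad / 34.13864 rad/s = 1.0636042e-05 s. 1 day = 86400 s, so 1.0636042e-05 s = 1.0636042e-05 / 86400 = 1.2310233e-10 day ≈ 1.231e-10 day (4 s.f.). Final answer: 1.231e-10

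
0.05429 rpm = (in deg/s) 0.3257. Check: 1 rpm = 0.10471976 rad/s, so 0.05429 rpm = 0.05429 * 0.10471976 = 0.0056852355 rad/s. 1 deg/s = 0.017453293 rad/s, so 0.0056852355 rad/s = 0.0056852355 / 0.017453293 = 0.32574 deg/s ≈ 0.3257 deg/s (4 s.f.).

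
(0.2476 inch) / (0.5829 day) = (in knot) 1 inch = 0.0254 m, so 0.2476 inch = 0.2476 * 0.0254 = 0.00628904 m. 1 day = 86400 s, so 0.5829 day = 0.5829 * 86400 = 50362.56 s. Combine: 0.00628904 m / 50362.56 s = 1.248753e-07 m/s. 1 knot = 0.51444444 m/s, so 1.248753e-07 m/s = 1.248753e-07 / 0.51444444 = 2.4273817e-07 knot ≈ 2.427e-07 knot (4 s.f.). Final answer: 2.427e-07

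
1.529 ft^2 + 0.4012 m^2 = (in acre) 0.0001342. Check: 1 ft^2 = 0.09290304 m^2, so 1.529 ft^2 = 1.529 * 0.09290304 = 0.14204875 m^2. 0.4012 m^2 is already in m^2. Sum: 0.14204875 + 0.4012 = 0.54324875 m^2. 1 acre = 4046.8564 m^2, so 0.54324875 m^2 = 0.54324875 / 4046.8564 = 0.00013423969 acre ≈ 0.0001342 acre (4 s.f.).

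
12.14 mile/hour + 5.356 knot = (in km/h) 1 mile/hour = 0.44704 m/s, so 12.14 mile/hour = 12.14 * 0.44704 = 5.4270656 m/s. 1 knot = 0.51444444 m/s, so 5.356 knot = 5.356 * 0.51444444 = 2.7553644 m/s. Sum: 5.4270656 + 2.7553644 = 8.18243 m/s. 1 km/h = 0.27777778 m/s, so 8.18243 m/s = 8.18243 / 0.27777778 = 29.456748 km/h ≈ 29.46 km/h (4 s.f.). Final answer: 29.46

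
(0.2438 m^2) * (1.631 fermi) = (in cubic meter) 3.976e-16. Check: 0.2438 m^2 is already in m^2. 1 fermi = 1e-15 m, so 1.631 fermi = 1.631 * 1e-15 = 1.631e-15 m. Combine: 0.2438 m^2 * 1.631e-15 m = 3.976378e-16 m^3. 3.976378e-16 m^3 = 3.976378e-16 cubic meter ≈ 3.976e-16 cubic meter (4 s.f.).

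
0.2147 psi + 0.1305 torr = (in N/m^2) 1498. Check: 1 psi = 6894.7573 Pa, so 0.2147 psi = 0.2147 * 6894.7573 = 1480.3044 Pa. 1 torr = 133.32237 Pa, so 0.1305 torr = 0.1305 * 133.32237 = 17.398569 Pa. Sum: 1480.3044 + 17.398569 = 1497.703 Pa. 1497.703 Pa = 1497.703 N/m^2 ≈ 1498 N/m^2 (4 s.f.).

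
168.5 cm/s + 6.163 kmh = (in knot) 1 cm/s = 0.01 m/s, so 168.5 cm/s = 168.5 * 0.01 = 1.685 m/s. 1 kmh = 0.27777778 m/s, so 6.163 kmh = 6.163 * 0.27777778 = 1.7119444 m/s. Sum: 1.685 + 1.7119444 = 3.3969444 m/s. 1 knot = 0.51444444 m/s, so 3.3969444 m/s = 3.3969444 / 0.51444444 = 6.6031317 knot ≈ 6.603 knot (4 s.f.). Final answer: 6.603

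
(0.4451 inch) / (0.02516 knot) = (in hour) 1 inch = 0.0254 m, so 0.4451 inch = 0.4451 * 0.0254 = 0.01130554 m. 1 knot = 0.51444444 m/s, so 0.02516 knot = 0.02516 * 0.51444444 = 0.012943422 m/s. Combine: 0.01130554 m / 0.012943422 m/s = 0.87345833 s. 1 hour = 3600 s, so 0.87345833 s = 0.87345833 / 3600 = 0.00024262731 hour ≈ 0.0002426 hour (4 s.f.). Final answer: 0.0002426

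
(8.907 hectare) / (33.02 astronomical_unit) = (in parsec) 1 hectare = 10000 m^2, so 8.907 hectare = 8.907 * 10000 = 89070 m^2. 1 astronomical_unit = 1.4959787e+11 m, so 33.02 astronomical_unit = 33.02 * 1.4959787e+11 = 4.9397217e+12 m. Combine: 89070 m^2 / 4.9397217e+12 m = 1.803138e-08 m. 1 parsec = 3.0856776e+16 m, so 1.803138e-08 m = 1.803138e-08 / 3.0856776e+16 = 5.8435724e-25 parsec ≈ 5.844e-25 parsec (4 s.f.). Final answer: 5.844e-25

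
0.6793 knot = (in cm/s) 34.95. Check: 1 knot = 0.51444444 m/s, so 0.6793 knot = 0.6793 * 0.51444444 = 0.34946211 m/s. 1 cm/s = 0.01 m/s, so 0.34946211 m/s = 0.34946211 / 0.01 = 34.946211 cm/s ≈ 34.95 cm/s (4 s.f.).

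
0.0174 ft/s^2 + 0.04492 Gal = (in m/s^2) 0.005753. Check: 1 ft/s^2 = 0.3048 m/s^2, so 0.0174 ft/s^2 = 0.0174 * 0.3048 = 0.00530352 m/s^2. 1 Gal = 0.01 m/s^2, so 0.04492 Gal = 0.04492 * 0.01 = 0.0004492 m/s^2. Sum: 0.00530352 + 0.0004492 = 0.00575272 m/s^2. Result: 0.00575272 m/s^2 ≈ 0.005753 m/s^2 (4 s.f.).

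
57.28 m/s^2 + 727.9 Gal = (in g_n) 6.583. Check: 57.28 m/s^2 is already in m/s^2. 1 Gal = 0.01 m/s^2, so 727.9 Gal = 727.9 * 0.01 = 7.279 m/s^2. Sum: 57.28 + 7.279 = 64.559 m/s^2. 1 g_n = 9.80665 m/s^2, so 64.559 m/s^2 = 64.559 / 9.80665 = 6.5831859 g_n ≈ 6.583 g_n (4 s.f.).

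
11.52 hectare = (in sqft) 1.24e+06. Check: 1 hectare = 10000 m^2, so 11.52 hectare = 11.52 * 10000 = 115200 m^2. 1 sqft = 0.09290304 m^2, so 115200 m^2 = 115200 / 0.09290304 = 1240002.5 sqft ≈ 1.24e+06 sqft (4 s.f.).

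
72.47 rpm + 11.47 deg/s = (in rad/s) 7.789. Check: 1 rpm = 0.10471976 rad/s, so 72.47 rpm = 72.47 * 0.10471976 = 7.5890407 rad/s. 1 deg/s = 0.017453293 rad/s, so 11.47 deg/s = 11.47 * 0.017453293 = 0.20018927 rad/s. Sum: 7.5890407 + 0.20018927 = 7.7892299 rad/s. Result: 7.7892299 rad/s ≈ 7.789 rad/s (4 s.f.).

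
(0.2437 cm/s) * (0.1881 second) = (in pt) 1 cm/s = 0.01 m/s, so 0.2437 cm/s = 0.2437 * 0.01 = 0.002437 m/s. 0.1881 second = 0.1881 s. Combine: 0.002437 m/s * 0.1881 s = 0.0004583997 m. 1 pt = 0.00035277778 m, so 0.0004583997 m = 0.0004583997 / 0.00035277778 = 1.2994007 pt ≈ 1.299 pt (4 s.f.). Final answer: 1.299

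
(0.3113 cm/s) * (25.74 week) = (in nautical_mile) 26.17. Check: 1 cm/s = 0.01 m/s, so 0.3113 cm/s = 0.3113 * 0.01 = 0.003113 m/s. 1 week = 604800 s, so 25.74 week = 25.74 * 604800 = 15567552 s. Combine: 0.003113 m/s * 15567552 s = 48461.789 m. 1 nautical_mile = 1852 m, so 48461.789 m = 48461.789 / 1852 = 26.167273 nautical_mile ≈ 26.17 nautical_mile (4 s.f.).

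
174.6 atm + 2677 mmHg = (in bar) 180.5. Check: 1 atm = 101325 Pa, so 174.6 atm = 174.6 * 101325 = 17691345 Pa. 1 mmHg = 133.32237 Pa, so 2677 mmHg = 2677 * 133.32237 = 356903.98 Pa. Sum: 17691345 + 356903.98 = 18048249 Pa. 1 bar = 100000 Pa, so 18048249 Pa = 18048249 / 100000 = 180.48249 bar ≈ 180.5 bar (4 s.f.).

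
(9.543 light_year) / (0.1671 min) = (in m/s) 1 light_year = 9.4607305e+15 m, so 9.543 light_year = 9.543 * 9.4607305e+15 = 9.0283751e+16 m. 1 min = 60 s, so 0.1671 min = 0.1671 * 60 = 10.026 s. Combine: 9.0283751e+16 m / 10.026 s = 9.0049622e+15 m/s. Result: 9.0049622e+15 m/s ≈ 9.005e+15 m/s (4 s.f.). Final answer: 9.005e+15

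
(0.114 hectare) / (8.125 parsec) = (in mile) 2.825e-18. Check: 1 hectare = 10000 m^2, so 0.114 hectare = 0.114 * 10000 = 1140 m^2. 1 parsec = 3.0856776e+16 m, so 8.125 parsec = 8.125 * 3.0856776e+16 = 2.507113e+17 m. Combine: 1140 m^2 / 2.507113e+17 m = 4.5470626e-15 m. 1 mile = 1609.344 m, so 4.5470626e-15 m = 4.5470626e-15 / 1609.344 = 2.8254137e-18 mile ≈ 2.825e-18 mile (4 s.f.).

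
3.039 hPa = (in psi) 1 hPa = 100 Pa, so 3.039 hPa = 3.039 * 100 = 303.9 Pa. 1 psi = 6894.7573 Pa, so 303.9 Pa = 303.9 / 6894.7573 = 0.044076968 psi ≈ 0.04408 psi (4 s.f.). Final answer: 0.04408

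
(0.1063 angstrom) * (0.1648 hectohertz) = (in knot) 3.405e-10. Check: 1 angstrom = 1e-10 m, so 0.1063 angstrom = 0.1063 * 1e-10 = 1.063e-11 m. 1 hectohertz = 100 Hz, so 0.1648 hectohertz = 0.1648 * 100 = 16.48 Hz. Combine: 1.063e-11 m * 16.48 Hz = 1.751824e-10 m/s. 1 knot = 0.51444444 m/s, so 1.751824e-10 m/s = 1.751824e-10 / 0.51444444 = 3.4052734e-10 knot ≈ 3.405e-10 knot (4 s.f.).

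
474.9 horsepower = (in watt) 1 horsepower = 745.69987 W, so 474.9 horsepower = 474.9 * 745.69987 = 354132.87 W. 354132.87 W = 354132.87 watt ≈ 3.541e+05 watt (4 s.f.). Final answer: 3.541e+05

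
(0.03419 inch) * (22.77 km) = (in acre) 1 inch = 0.0254 m, so 0.03419 inch = 0.03419 * 0.0254 = 0.000868426 m. 1 km = 1000 m, so 22.77 km = 22.77 * 1000 = 22770 m. Combine: 0.000868426 m * 22770 m = 19.77406 m^2. 1 acre = 4046.8564 m^2, so 19.77406 m^2 = 19.77406 / 4046.8564 = 0.0048862766 acre ≈ 0.004886 acre (4 s.f.). Final answer: 0.004886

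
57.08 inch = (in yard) 1 inch = 0.0254 m, so 57.08 inch = 57.08 * 0.0254 = 1.449832 m. 1 yard = 0.9144 m, so 1.449832 m = 1.449832 / 0.9144 = 1.5855556 yard ≈ 1.586 yard (4 s.f.). Final answer: 1.586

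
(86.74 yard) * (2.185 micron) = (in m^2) 1 yard = 0.9144 m, so 86.74 yard = 86.74 * 0.9144 = 79.315056 m. 1 micron = 1e-06 m, so 2.185 micron = 2.185 * 1e-06 = 2.185e-06 m. Combine: 79.315056 m * 2.185e-06 m = 0.0001733034 m^2. Result: 0.0001733034 m^2 ≈ 0.0001733 m^2 (4 s.f.). Final answer: 0.0001733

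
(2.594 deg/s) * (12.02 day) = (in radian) 1 deg/s = 0.017453293 rad/s, so 2.594 deg/s = 2.594 * 0.017453293 = 0.045273841 rad/s. 1 day = 86400 s, so 12.02 day = 12.02 * 86400 = 1038528 s. Combine: 0.045273841 rad/s * 1038528 s = 47018.151 rad. 47018.151 rad = 47018.151 radian ≈ 4.702e+04 radian (4 s.f.). Final answer: 4.702e+04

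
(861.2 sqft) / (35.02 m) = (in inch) 1 sqft = 0.09290304 m^2, so 861.2 sqft = 861.2 * 0.09290304 = 80.008098 m^2. 35.02 m is already in m. Combine: 80.008098 m^2 / 35.02 m = 2.2846401 m. 1 inch = 0.0254 m, so 2.2846401 m = 2.2846401 / 0.0254 = 89.946463 inch ≈ 89.95 inch (4 s.f.). Final answer: 89.95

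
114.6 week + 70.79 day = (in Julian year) 1 week = 604800 s, so 114.6 week = 114.6 * 604800 = 69310080 s. 1 day = 86400 s, so 70.79 day = 70.79 * 86400 = 6116256 s. Sum: 69310080 + 6116256 = 75426336 s. 1 Julian year = 31557600 s, so 75426336 s = 75426336 / 31557600 = 2.3901164 Julian year ≈ 2.39 Julian year (4 s.f.). Final answer: 2.39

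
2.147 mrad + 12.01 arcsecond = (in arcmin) 7.581. Check: 1 mrad = 0.001 rad, so 2.147 mrad = 2.147 * 0.001 = 0.002147 rad. 1 arcsecond = 4.8481368e-06 rad, so 12.01 arcsecond = 12.01 * 4.8481368e-06 = 5.8226123e-05 rad. Sum: 0.002147 + 5.8226123e-05 = 0.0022052261 rad. 1 arcmin = 0.00029088821 rad, so 0.0022052261 rad = 0.0022052261 / 0.00029088821 = 7.581009 arcmin ≈ 7.581 arcmin (4 s.f.).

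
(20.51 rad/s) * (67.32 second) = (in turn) 20.51 rad/s is already in rad/s. 67.32 second = 67.32 s. Combine: 20.51 rad/s * 67.32 s = 1380.7332 rad. 1 turn = 6.2831853 rad, so 1380.7332 rad = 1380.7332 / 6.2831853 = 219.75051 turn ≈ 219.8 turn (4 s.f.). Final answer: 219.8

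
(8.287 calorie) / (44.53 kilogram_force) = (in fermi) 1 calorie = 4.184 J, so 8.287 calorie = 8.287 * 4.184 = 34.672808 J. 1 kilogram_force = 9.80665 N, so 44.53 kilogram_force = 44.53 * 9.80665 = 436.69012 N. Combine: 34.672808 J / 436.69012 N = 0.079399112 m. 1 fermi = 1e-15 m, so 0.079399112 m = 0.079399112 / 1e-15 = 7.9399112e+13 fermi ≈ 7.94e+13 fermi (4 s.f.). Final answer: 7.94e+13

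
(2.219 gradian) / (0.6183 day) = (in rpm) 1 gradian = 0.015707963 rad, so 2.219 gradian = 2.219 * 0.015707963 = 0.03485597 rad. 1 day = 86400 s, so 0.6183 day = 0.6183 * 86400 = 53421.12 s. Combine: 0.03485597 rad / 53421.12 s = 6.5247547e-07 rad/s. 1 rpm = 0.10471976 rad/s, so 6.5247547e-07 rad/s = 6.5247547e-07 / 0.10471976 = 6.2306818e-06 rpm ≈ 6.231e-06 rpm (4 s.f.). Final answer: 6.231e-06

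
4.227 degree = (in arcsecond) 1 degree = 0.017453293 rad, so 4.227 degree = 4.227 * 0.017453293 = 0.073775067 rad. 1 arcsecond = 4.8481368e-06 rad, so 0.073775067 rad = 0.073775067 / 4.8481368e-06 = 15217.2 arcsecond ≈ 1.522e+04 arcsecond (4 s.f.). Final answer: 1.522e+04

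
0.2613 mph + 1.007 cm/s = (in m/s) 1 mph = 0.44704 m/s, so 0.2613 mph = 0.2613 * 0.44704 = 0.11681155 m/s. 1 cm/s = 0.01 m/s, so 1.007 cm/s = 1.007 * 0.01 = 0.01007 m/s. Sum: 0.11681155 + 0.01007 = 0.12688155 m/s. Result: 0.12688155 m/s ≈ 0.1269 m/s (4 s.f.). Final answer: 0.1269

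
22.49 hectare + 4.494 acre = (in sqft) 2.617e+06. Check: 1 hectare = 10000 m^2, so 22.49 hectare = 22.49 * 10000 = 224900 m^2. 1 acre = 4046.8564 m^2, so 4.494 acre = 4.494 * 4046.8564 = 18186.573 m^2. Sum: 224900 + 18186.573 = 243086.57 m^2. 1 sqft = 0.09290304 m^2, so 243086.57 m^2 = 243086.57 / 0.09290304 = 2616562.1 sqft ≈ 2.617e+06 sqft (4 s.f.).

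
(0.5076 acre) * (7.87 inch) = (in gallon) 1 acre = 4046.8564 m^2, so 0.5076 acre = 0.5076 * 4046.8564 = 2054.1843 m^2. 1 inch = 0.0254 m, so 7.87 inch = 7.87 * 0.0254 = 0.199898 m. Combine: 2054.1843 m^2 * 0.199898 m = 410.62734 m^3. 1 gallon = 0.0037854118 m^3, so 410.62734 m^3 = 410.62734 / 0.0037854118 = 108476.27 gallon ≈ 1.085e+05 gallon (4 s.f.). Final answer: 1.085e+05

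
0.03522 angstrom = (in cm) 3.522e-10. Check: 1 angstrom = 1e-10 m, so 0.03522 angstrom = 0.03522 * 1e-10 = 3.522e-12 m. 1 cm = 0.01 m, so 3.522e-12 m = 3.522e-12 / 0.01 = 3.522e-10 cm.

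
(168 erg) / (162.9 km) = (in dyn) 1.031e-05. Check: 1 erg = 1e-07 J, so 168 erg = 168 * 1e-07 = 1.68e-05 J. 1 km = 1000 m, so 162.9 km = 162.9 * 1000 = 162900 m. Combine: 1.68e-05 J / 162900 m = 1.0313076e-10 N. 1 dyn = 1e-05 N, so 1.0313076e-10 N = 1.0313076e-10 / 1e-05 = 1.0313076e-05 dyn ≈ 1.031e-05 dyn (4 s.f.).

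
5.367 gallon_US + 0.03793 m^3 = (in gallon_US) 15.39. Check: 1 gallon_US = 0.0037854118 m^3, so 5.367 gallon_US = 5.367 * 0.0037854118 = 0.020316305 m^3. 0.03793 m^3 is already in m^3. Sum: 0.020316305 + 0.03793 = 0.058246305 m^3. 1 gallon_US = 0.0037854118 m^3, so 0.058246305 m^3 = 0.058246305 / 0.0037854118 = 15.387046 gallon_US ≈ 15.39 gallon_US (4 s.f.).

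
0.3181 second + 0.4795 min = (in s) 0.3181 second = 0.3181 s. 1 min = 60 s, so 0.4795 min = 0.4795 * 60 = 28.77 s. Sum: 0.3181 + 28.77 = 29.0881 s. Result: 29.0881 s ≈ 29.09 s (4 s.f.). Final answer: 29.09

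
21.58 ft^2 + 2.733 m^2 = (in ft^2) 51. Check: 1 ft^2 = 0.09290304 m^2, so 21.58 ft^2 = 21.58 * 0.09290304 = 2.0048476 m^2. 2.733 m^2 is already in m^2. Sum: 2.0048476 + 2.733 = 4.7378476 m^2. 1 ft^2 = 0.09290304 m^2, so 4.7378476 m^2 = 4.7378476 / 0.09290304 = 50.997767 ft^2 ≈ 51 ft^2 (4 s.f.).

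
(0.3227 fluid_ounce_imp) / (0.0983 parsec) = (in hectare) 1 fluid_ounce_imp = 2.8413063e-05 m^3, so 0.3227 fluid_ounce_imp = 0.3227 * 2.8413063e-05 = 9.1688953e-06 m^3. 1 parsec = 3.0856776e+16 m, so 0.0983 parsec = 0.0983 * 3.0856776e+16 = 3.0332211e+15 m. Combine: 9.1688953e-06 m^3 / 3.0332211e+15 m = 3.0228246e-21 m^2. 1 hectare = 10000 m^2, so 3.0228246e-21 m^2 = 3.0228246e-21 / 10000 = 3.0228246e-25 hectare ≈ 3.023e-25 hectare (4 s.f.). Final answer: 3.023e-25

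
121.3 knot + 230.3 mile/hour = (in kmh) 595.3. Check: 1 knot = 0.51444444 m/s, so 121.3 knot = 121.3 * 0.51444444 = 62.402111 m/s. 1 mile/hour = 0.44704 m/s, so 230.3 mile/hour = 230.3 * 0.44704 = 102.95331 m/s. Sum: 62.402111 + 102.95331 = 165.35542 m/s. 1 kmh = 0.27777778 m/s, so 165.35542 m/s = 165.35542 / 0.27777778 = 595.27952 kmh ≈ 595.3 kmh (4 s.f.).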